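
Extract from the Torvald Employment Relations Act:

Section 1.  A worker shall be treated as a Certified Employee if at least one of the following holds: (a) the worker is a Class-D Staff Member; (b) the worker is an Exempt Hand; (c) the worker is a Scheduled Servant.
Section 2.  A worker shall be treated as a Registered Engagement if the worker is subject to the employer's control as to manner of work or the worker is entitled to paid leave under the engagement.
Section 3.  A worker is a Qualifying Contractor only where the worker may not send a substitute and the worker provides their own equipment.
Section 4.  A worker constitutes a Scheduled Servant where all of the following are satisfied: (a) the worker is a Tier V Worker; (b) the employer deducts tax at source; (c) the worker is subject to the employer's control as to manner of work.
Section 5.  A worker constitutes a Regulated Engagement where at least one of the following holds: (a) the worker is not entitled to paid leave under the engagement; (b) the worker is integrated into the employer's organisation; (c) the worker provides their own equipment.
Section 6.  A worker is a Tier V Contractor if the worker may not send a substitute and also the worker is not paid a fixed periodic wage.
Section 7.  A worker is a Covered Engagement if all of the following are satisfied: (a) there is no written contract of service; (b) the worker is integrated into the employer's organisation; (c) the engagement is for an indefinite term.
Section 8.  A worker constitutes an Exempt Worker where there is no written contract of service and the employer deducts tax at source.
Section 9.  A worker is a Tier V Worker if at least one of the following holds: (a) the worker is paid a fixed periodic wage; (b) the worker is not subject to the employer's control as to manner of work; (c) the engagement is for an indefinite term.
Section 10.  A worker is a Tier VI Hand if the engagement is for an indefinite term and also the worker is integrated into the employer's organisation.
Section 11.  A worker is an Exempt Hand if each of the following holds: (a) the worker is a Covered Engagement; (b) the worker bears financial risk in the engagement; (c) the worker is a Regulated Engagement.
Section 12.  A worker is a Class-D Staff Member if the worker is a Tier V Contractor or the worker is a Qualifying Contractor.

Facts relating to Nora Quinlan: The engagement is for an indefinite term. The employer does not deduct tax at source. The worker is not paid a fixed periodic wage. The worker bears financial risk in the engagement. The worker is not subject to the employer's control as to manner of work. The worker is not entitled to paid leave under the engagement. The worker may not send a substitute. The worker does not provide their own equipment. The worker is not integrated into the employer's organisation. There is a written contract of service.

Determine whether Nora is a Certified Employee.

Yes

section 6 — Tier V Contractor: [the worker may not send a substitute? yes] AND [the worker is not paid a fixed periodic wage? yes] → satisfied.
section 3 — Qualifying Contractor: [the worker may not send a substitute? yes] AND [the worker provides their own equipment? no] → not satisfied.
section 12 — Class-D Staff Member: [Tier V Contractor (section 6)? yes] OR [Qualifying Contractor (section 3)? no] → satisfied.
section 7 — Covered Engagement: [there is no written contract of service? no] AND [the worker is integrated into the employer's organisation? no] AND [the engagement is for an indefinite term? yes] → not satisfied.
section 5 — Regulated Engagement: [the worker is not entitled to paid leave under the engagement? yes] OR [the worker is integrated into the employer's organisation? no] OR [the worker provides their own equipment? no] → satisfied.
section 11 — Exempt Hand: [Covered Engagement (section 7)? no] AND [the worker bears financial risk in the engagement? yes] AND [Regulated Engagement (section 5)? yes] → not satisfied.
section 9 — Tier V Worker: [the worker is paid a fixed periodic wage? no] OR [the worker is not subject to the employer's control as to manner of work? yes] OR [the engagement is for an indefinite term? yes] → satisfied.
section 4 — Scheduled Servant: [Tier V Worker (section 9)? yes] AND [the employer deducts tax at source? no] AND [the worker is subject to the employer's control as to manner of work? no] → not satisfied.
section 1 — Certified Employee: [Class-D Staff Member (section 12)? yes] OR [Exempt Hand (section 11)? no] OR [Scheduled Servant (section 4)? no] → satisfied.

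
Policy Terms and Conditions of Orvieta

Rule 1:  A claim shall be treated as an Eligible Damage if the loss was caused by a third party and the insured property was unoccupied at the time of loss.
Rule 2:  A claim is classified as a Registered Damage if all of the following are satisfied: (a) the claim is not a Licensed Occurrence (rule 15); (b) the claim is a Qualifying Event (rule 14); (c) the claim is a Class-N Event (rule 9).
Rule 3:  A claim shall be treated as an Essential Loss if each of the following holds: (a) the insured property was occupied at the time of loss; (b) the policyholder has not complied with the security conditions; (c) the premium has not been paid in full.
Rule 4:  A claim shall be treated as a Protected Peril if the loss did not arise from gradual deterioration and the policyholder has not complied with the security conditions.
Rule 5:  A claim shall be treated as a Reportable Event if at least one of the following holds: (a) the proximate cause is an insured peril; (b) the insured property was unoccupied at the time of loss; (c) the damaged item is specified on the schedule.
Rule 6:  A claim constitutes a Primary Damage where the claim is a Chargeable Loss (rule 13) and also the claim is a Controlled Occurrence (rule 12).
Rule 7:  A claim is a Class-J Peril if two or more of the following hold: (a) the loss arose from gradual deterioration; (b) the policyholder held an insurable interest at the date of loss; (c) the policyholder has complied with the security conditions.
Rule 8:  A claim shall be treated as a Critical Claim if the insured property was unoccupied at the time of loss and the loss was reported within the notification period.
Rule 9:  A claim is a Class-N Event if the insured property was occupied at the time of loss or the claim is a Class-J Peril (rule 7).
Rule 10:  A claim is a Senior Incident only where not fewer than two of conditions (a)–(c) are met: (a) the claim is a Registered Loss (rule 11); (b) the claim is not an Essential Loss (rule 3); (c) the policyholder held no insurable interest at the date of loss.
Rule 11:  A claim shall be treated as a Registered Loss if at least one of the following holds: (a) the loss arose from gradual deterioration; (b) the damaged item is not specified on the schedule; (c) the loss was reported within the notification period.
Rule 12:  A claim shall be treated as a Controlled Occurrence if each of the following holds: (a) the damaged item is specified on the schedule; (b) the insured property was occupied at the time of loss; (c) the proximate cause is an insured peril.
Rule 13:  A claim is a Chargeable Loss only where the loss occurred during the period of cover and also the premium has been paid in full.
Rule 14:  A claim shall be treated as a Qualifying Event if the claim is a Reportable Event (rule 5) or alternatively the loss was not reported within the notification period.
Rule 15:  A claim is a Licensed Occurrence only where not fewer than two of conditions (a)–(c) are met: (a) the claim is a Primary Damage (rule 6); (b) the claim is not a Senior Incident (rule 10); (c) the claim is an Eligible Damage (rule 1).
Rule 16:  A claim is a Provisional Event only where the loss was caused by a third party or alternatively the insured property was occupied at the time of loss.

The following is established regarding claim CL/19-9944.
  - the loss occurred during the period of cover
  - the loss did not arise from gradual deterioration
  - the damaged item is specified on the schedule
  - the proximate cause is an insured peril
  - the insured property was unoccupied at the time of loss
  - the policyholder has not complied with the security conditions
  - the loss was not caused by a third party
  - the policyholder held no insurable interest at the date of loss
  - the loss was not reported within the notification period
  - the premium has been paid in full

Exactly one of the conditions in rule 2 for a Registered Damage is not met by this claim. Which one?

Class-N Event

rule 13 — Chargeable Loss: [the loss occurred during the period of cover? yes] AND [the premium has been paid in full? yes] → satisfied.
rule 12 — Controlled Occurrence: [the damaged item is specified on the schedule? yes] AND [the insured property was occupied at the time of loss? no] AND [the proximate cause is an insured peril? yes] → not satisfied.
rule 6 — Primary Damage: [Chargeable Loss (rule 13)? yes] AND [Controlled Occurrence (rule 12)? no] → not satisfied.
rule 11 — Registered Loss: [the loss arose from gradual deterioration? no] OR [the damaged item is not specified on the schedule? no] OR [the loss was reported within the notification period? no] → not satisfied.
rule 3 — Essential Loss: [the insured property was occupied at the time of loss? no] AND [the policyholder has not complied with the security conditions? yes] AND [the premium has not been paid in full? no] → not satisfied.
rule 10 — Senior Incident: Registered Loss (rule 11)? no; not an Essential Loss (rule 3)? yes; the policyholder held no insurable interest at the date of loss? yes — 2 of 3 hold (need ≥2) → satisfied.
rule 1 — Eligible Damage: [the loss was caused by a third party? no] AND [the insured property was unoccupied at the time of loss? yes] → not satisfied.
rule 15 — Licensed Occurrence: Primary Damage (rule 6)? no; not a Senior Incident (rule 10)? no; Eligible Damage (rule 1)? no — 0 of 3 hold (need ≥2) → not satisfied.
rule 5 — Reportable Event: [the proximate cause is an insured peril? yes] OR [the insured property was unoccupied at the time of loss? yes] OR [the damaged item is specified on the schedule? yes] → satisfied.
rule 14 — Qualifying Event: [Reportable Event (rule 5)? yes] OR [the loss was not reported within the notification period? yes] → satisfied.
rule 7 — Class-J Peril: the loss arose from gradual deterioration? no; the policyholder held an insurable interest at the date of loss? no; the policyholder has complied with the security conditions? no — 0 of 3 hold (need ≥2) → not satisfied.
rule 9 — Class-N Event: [the insured property was occupied at the time of loss? no] OR [Class-J Peril (rule 7)? no] → not satisfied.
rule 2 — Registered Damage: [not a Licensed Occurrence (rule 15)? yes] AND [Qualifying Event (rule 14)? yes] AND [Class-N Event (rule 9)? no] → not satisfied.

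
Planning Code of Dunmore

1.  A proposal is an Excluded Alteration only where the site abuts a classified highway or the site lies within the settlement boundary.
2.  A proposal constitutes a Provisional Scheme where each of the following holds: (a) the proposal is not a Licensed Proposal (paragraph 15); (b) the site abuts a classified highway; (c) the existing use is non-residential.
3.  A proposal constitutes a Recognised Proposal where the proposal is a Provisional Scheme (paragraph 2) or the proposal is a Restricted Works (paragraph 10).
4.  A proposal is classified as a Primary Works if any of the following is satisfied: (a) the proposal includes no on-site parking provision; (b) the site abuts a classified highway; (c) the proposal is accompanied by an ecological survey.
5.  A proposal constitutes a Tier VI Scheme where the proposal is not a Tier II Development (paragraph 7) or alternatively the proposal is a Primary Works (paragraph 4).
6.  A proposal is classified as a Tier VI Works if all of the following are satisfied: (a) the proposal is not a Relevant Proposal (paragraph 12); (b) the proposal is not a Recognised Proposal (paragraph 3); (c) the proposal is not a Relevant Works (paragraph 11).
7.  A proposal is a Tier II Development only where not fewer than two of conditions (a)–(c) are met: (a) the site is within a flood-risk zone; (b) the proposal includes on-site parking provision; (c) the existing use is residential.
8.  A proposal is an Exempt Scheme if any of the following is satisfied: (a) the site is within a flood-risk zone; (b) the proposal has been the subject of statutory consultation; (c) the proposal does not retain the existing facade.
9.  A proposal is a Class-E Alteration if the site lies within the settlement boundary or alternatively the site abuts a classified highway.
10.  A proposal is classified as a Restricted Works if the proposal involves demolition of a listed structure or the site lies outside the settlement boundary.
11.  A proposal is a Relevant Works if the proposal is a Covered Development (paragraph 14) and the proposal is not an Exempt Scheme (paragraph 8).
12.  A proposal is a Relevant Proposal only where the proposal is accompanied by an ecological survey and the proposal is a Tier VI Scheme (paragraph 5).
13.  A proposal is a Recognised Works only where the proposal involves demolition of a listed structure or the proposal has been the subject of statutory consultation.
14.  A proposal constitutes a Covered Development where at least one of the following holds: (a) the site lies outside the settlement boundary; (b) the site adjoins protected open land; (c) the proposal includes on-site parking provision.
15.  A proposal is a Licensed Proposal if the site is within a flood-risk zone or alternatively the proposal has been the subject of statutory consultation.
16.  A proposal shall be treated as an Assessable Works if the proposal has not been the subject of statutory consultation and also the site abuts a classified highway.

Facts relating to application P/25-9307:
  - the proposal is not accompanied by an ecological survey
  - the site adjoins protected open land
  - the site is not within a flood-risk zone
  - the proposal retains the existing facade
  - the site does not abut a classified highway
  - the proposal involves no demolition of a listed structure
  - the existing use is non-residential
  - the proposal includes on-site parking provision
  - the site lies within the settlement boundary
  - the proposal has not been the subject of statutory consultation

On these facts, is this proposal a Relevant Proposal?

No

Under paragraph 7: the site is within a flood-risk zone? no; the proposal includes on-site parking provision? yes; the existing use is residential? no — 1 of 3 hold (need ≥2) → not satisfied.
Under paragraph 4: the proposal includes no on-site parking provision? no; or the site abuts a classified highway? no; or the proposal is accompanied by an ecological survey? no. So the proposal is not a Primary Works.
Under paragraph 5: not a Tier II Development (paragraph 7)? yes; or Primary Works (paragraph 4)? no. So the proposal is a Tier VI Scheme.
Under paragraph 12: the proposal is accompanied by an ecological survey? no; and Tier VI Scheme (paragraph 5)? yes. So the proposal is not a Relevant Proposal.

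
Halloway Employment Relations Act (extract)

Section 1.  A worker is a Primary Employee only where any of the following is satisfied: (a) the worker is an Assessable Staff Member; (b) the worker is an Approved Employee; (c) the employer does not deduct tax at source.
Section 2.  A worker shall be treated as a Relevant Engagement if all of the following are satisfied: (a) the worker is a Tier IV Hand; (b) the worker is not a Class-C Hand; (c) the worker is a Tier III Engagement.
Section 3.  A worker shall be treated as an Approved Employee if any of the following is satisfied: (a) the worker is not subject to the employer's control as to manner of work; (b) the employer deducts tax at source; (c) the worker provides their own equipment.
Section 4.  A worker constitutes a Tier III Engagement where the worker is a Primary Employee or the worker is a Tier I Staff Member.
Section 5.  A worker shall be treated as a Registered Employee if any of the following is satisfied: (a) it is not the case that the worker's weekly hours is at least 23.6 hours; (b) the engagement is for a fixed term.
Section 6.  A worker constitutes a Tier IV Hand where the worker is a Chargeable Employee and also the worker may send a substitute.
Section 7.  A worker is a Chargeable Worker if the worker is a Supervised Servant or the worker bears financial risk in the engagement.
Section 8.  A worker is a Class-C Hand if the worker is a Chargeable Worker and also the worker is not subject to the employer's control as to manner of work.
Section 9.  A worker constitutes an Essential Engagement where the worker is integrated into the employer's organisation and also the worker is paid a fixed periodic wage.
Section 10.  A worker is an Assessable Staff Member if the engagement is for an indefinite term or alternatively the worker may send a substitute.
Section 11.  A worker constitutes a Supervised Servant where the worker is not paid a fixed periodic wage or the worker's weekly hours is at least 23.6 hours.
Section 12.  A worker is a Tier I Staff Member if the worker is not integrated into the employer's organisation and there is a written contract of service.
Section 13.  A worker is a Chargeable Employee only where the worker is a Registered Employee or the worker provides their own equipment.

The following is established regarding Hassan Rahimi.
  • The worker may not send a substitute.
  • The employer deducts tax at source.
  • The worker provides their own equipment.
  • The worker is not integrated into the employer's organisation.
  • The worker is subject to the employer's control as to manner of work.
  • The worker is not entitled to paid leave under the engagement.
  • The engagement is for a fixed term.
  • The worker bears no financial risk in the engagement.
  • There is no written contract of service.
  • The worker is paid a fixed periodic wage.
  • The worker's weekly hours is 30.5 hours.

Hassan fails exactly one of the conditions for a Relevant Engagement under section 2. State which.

Under section 5: worker's weekly hours: 30.5 hours ≥ 23.6 hours? yes, so negated condition no; or the engagement is for a fixed term? yes. So the worker is a Registered Employee.
Under section 13: Registered Employee (section 5)? yes; or the worker provides their own equipment? yes. So the worker is a Chargeable Employee.
Under section 6: Chargeable Employee (section 13)? yes; and the worker may send a substitute? no. So the worker is not a Tier IV Hand.
Under section 11: the worker is not paid a fixed periodic wage? no; or worker's weekly hours: 30.5 hours ≥ 23.6 hours? yes. So the worker is a Supervised Servant.
Under section 7: Supervised Servant (section 11)? yes; or the worker bears financial risk in the engagement? no. So the worker is a Chargeable Worker.
Under section 8: Chargeable Worker (section 7)? yes; and the worker is not subject to the employer's control as to manner of work? no. So the worker is not a Class-C Hand.
Under section 10: the engagement is for an indefinite term? no; or the worker may send a substitute? no. So the worker is not an Assessable Staff Member.
Under section 3: the worker is not subject to the employer's control as to manner of work? no; or the employer deducts tax at source? yes; or the worker provides their own equipment? yes. So the worker is an Approved Employee.
Under section 1: Assessable Staff Member (section 10)? no; or Approved Employee (section 3)? yes; or the employer does not deduct tax at source? no. So the worker is a Primary Employee.
Under section 12: the worker is not integrated into the employer's organisation? yes; and there is a written contract of service? no. So the worker is not a Tier I Staff Member.
Under section 4: Primary Employee (section 1)? yes; or Tier I Staff Member (section 12)? no. So the worker is a Tier III Engagement.
Under section 2: Tier IV Hand (section 6)? no; and not a Class-C Hand (section 8)? yes; and Tier III Engagement (section 4)? yes. So the worker is not a Relevant Engagement.

Tier IV Hand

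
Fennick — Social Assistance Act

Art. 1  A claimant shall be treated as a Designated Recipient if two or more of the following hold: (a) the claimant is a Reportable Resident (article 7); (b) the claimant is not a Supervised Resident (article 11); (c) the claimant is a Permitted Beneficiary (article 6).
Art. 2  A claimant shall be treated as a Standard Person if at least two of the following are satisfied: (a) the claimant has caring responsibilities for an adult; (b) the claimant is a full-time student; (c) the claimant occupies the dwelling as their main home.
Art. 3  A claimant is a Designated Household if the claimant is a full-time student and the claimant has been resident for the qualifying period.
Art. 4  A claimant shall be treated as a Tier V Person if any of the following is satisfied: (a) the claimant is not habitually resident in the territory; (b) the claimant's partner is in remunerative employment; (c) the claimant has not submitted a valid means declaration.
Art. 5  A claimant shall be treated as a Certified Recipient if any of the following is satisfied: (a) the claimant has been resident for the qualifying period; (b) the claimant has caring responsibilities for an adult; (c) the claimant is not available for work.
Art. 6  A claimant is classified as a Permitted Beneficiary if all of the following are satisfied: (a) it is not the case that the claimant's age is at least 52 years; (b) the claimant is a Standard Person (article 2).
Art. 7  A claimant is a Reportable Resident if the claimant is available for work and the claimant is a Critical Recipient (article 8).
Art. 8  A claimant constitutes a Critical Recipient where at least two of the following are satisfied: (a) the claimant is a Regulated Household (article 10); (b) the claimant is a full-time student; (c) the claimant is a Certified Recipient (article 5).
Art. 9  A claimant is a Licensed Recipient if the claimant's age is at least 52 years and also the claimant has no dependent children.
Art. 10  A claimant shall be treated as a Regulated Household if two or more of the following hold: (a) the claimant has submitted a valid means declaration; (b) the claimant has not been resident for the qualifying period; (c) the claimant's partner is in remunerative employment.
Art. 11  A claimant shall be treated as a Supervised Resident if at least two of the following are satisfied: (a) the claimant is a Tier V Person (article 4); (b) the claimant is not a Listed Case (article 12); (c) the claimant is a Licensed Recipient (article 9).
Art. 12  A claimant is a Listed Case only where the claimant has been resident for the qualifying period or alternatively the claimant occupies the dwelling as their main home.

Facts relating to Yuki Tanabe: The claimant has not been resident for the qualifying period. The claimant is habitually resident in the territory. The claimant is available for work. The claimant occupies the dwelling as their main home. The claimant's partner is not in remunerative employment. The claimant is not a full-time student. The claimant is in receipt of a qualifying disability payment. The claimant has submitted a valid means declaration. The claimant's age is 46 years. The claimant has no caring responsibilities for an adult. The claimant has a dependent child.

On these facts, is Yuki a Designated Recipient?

No

Under article 10: the claimant has submitted a valid means declaration? yes; the claimant has not been resident for the qualifying period? yes; the claimant's partner is in remunerative employment? no — 2 of 3 hold (need ≥2) → satisfied.
Under article 5: the claimant has been resident for the qualifying period? no; or the claimant has caring responsibilities for an adult? no; or the claimant is not available for work? no. So the claimant is not a Certified Recipient.
Under article 8: Regulated Household (article 10)? yes; the claimant is a full-time student? no; Certified Recipient (article 5)? no — 1 of 3 hold (need ≥2) → not satisfied.
Under article 7: the claimant is available for work? yes; and Critical Recipient (article 8)? no. So the claimant is not a Reportable Resident.
Under article 4: the claimant is not habitually resident in the territory? no; or the claimant's partner is in remunerative employment? no; or the claimant has not submitted a valid means declaration? no. So the claimant is not a Tier V Person.
Under article 12: the claimant has been resident for the qualifying period? no; or the claimant occupies the dwelling as their main home? yes. So the claimant is a Listed Case.
Under article 9: claimant's age: 46 years ≥ 52 years? no; and the claimant has no dependent children? no. So the claimant is not a Licensed Recipient.
Under article 11: Tier V Person (article 4)? no; not a Listed Case (article 12)? no; Licensed Recipient (article 9)? no — 0 of 3 hold (need ≥2) → not satisfied.
Under article 2: the claimant has caring responsibilities for an adult? no; the claimant is a full-time student? no; the claimant occupies the dwelling as their main home? yes — 1 of 3 hold (need ≥2) → not satisfied.
Under article 6: claimant's age: 46 years ≥ 52 years? no, so negated condition yes; and Standard Person (article 2)? no. So the claimant is not a Permitted Beneficiary.
Under article 1: Reportable Resident (article 7)? no; not a Supervised Resident (article 11)? yes; Permitted Beneficiary (article 6)? no — 1 of 3 hold (need ≥2) → not satisfied.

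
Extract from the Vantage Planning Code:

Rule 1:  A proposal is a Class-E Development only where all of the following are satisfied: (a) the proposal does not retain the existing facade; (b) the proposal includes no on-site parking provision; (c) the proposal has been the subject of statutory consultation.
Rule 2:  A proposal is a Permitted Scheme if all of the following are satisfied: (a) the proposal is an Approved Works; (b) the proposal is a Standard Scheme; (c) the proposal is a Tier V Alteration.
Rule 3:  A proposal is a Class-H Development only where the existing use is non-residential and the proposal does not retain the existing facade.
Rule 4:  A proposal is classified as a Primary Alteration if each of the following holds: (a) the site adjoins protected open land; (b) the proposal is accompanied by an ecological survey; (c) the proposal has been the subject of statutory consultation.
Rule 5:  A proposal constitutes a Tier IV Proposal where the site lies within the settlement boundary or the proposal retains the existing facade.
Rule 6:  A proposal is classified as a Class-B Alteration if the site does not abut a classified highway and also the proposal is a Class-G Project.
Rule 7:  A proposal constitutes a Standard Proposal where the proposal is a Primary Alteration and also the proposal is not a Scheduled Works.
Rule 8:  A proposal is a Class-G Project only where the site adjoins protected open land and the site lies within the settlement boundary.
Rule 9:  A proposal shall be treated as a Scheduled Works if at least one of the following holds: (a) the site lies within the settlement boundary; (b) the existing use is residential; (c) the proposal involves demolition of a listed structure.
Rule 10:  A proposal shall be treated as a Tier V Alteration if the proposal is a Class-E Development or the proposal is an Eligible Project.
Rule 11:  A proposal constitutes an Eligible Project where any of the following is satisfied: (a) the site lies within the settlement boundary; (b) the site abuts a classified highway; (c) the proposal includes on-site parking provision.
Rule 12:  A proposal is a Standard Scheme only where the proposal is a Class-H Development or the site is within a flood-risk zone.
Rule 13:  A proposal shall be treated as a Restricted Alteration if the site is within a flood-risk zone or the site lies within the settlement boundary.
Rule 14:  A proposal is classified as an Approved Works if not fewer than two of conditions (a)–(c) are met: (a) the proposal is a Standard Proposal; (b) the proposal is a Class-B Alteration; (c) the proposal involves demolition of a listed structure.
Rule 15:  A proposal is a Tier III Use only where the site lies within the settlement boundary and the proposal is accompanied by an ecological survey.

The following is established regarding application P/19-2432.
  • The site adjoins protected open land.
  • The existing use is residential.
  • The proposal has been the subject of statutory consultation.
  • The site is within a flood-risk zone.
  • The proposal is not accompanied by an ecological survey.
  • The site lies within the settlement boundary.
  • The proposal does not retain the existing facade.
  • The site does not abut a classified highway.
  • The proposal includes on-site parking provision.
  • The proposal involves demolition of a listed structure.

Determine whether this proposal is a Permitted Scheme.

Under rule 4: the site adjoins protected open land? yes; and the proposal is accompanied by an ecological survey? no; and the proposal has been the subject of statutory consultation? yes. So the proposal is not a Primary Alteration.
Under rule 9: the site lies within the settlement boundary? yes; or the existing use is residential? yes; or the proposal involves demolition of a listed structure? yes. So the proposal is a Scheduled Works.
Under rule 7: Primary Alteration (rule 4)? no; and not a Scheduled Works (rule 9)? no. So the proposal is not a Standard Proposal.
Under rule 8: the site adjoins protected open land? yes; and the site lies within the settlement boundary? yes. So the proposal is a Class-G Project.
Under rule 6: the site does not abut a classified highway? yes; and Class-G Project (rule 8)? yes. So the proposal is a Class-B Alteration.
Under rule 14: Standard Proposal (rule 7)? no; Class-B Alteration (rule 6)? yes; the proposal involves demolition of a listed structure? yes — 2 of 3 hold (need ≥2) → satisfied.
Under rule 3: the existing use is non-residential? no; and the proposal does not retain the existing facade? yes. So the proposal is not a Class-H Development.
Under rule 12: Class-H Development (rule 3)? no; or the site is within a flood-risk zone? yes. So the proposal is a Standard Scheme.
Under rule 1: the proposal does not retain the existing facade? yes; and the proposal includes no on-site parking provision? no; and the proposal has been the subject of statutory consultation? yes. So the proposal is not a Class-E Development.
Under rule 11: the site lies within the settlement boundary? yes; or the site abuts a classified highway? no; or the proposal includes on-site parking provision? yes. So the proposal is an Eligible Project.
Under rule 10: Class-E Development (rule 1)? no; or Eligible Project (rule 11)? yes. So the proposal is a Tier V Alteration.
Under rule 2: Approved Works (rule 14)? yes; and Standard Scheme (rule 12)? yes; and Tier V Alteration (rule 10)? yes. So the proposal is a Permitted Scheme.

Yes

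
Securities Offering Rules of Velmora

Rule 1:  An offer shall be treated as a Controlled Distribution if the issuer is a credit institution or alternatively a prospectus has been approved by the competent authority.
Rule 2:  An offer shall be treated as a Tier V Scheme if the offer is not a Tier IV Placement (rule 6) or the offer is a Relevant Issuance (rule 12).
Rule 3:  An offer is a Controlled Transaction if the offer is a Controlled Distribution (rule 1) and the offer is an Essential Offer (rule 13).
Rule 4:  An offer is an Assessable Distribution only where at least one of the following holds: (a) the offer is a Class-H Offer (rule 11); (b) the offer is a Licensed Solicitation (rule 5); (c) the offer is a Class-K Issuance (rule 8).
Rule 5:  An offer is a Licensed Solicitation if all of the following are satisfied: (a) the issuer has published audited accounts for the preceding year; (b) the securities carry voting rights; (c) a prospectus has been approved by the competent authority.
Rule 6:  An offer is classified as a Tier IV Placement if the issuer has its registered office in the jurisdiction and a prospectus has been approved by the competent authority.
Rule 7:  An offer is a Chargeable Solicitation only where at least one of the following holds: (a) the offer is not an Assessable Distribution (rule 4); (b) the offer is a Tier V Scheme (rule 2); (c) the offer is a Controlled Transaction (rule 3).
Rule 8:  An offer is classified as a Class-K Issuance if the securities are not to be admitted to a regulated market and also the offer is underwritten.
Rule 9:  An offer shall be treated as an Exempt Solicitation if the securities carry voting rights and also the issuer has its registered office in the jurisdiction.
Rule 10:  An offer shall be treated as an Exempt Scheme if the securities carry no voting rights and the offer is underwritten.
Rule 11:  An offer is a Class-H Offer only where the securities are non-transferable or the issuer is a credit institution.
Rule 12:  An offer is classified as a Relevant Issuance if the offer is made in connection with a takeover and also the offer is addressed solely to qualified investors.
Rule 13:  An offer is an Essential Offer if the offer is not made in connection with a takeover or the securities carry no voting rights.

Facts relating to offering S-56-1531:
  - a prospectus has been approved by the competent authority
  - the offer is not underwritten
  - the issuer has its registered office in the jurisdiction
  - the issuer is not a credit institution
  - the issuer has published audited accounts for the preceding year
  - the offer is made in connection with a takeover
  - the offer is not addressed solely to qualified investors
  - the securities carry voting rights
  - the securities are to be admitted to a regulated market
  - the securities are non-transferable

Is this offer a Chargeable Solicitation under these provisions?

No

rule 11 — Class-H Offer: [the securities are non-transferable? yes] OR [the issuer is a credit institution? no] → satisfied.
rule 5 — Licensed Solicitation: [the issuer has published audited accounts for the preceding year? yes] AND [the securities carry voting rights? yes] AND [a prospectus has been approved by the competent authority? yes] → satisfied.
rule 8 — Class-K Issuance: [the securities are not to be admitted to a regulated market? no] AND [the offer is underwritten? no] → not satisfied.
rule 4 — Assessable Distribution: [Class-H Offer (rule 11)? yes] OR [Licensed Solicitation (rule 5)? yes] OR [Class-K Issuance (rule 8)? no] → satisfied.
rule 6 — Tier IV Placement: [the issuer has its registered office in the jurisdiction? yes] AND [a prospectus has been approved by the competent authority? yes] → satisfied.
rule 12 — Relevant Issuance: [the offer is made in connection with a takeover? yes] AND [the offer is addressed solely to qualified investors? no] → not satisfied.
rule 2 — Tier V Scheme: [not a Tier IV Placement (rule 6)? no] OR [Relevant Issuance (rule 12)? no] → not satisfied.
rule 1 — Controlled Distribution: [the issuer is a credit institution? no] OR [a prospectus has been approved by the competent authority? yes] → satisfied.
rule 13 — Essential Offer: [the offer is not made in connection with a takeover? no] OR [the securities carry no voting rights? no] → not satisfied.
rule 3 — Controlled Transaction: [Controlled Distribution (rule 1)? yes] AND [Essential Offer (rule 13)? no] → not satisfied.
rule 7 — Chargeable Solicitation: [not an Assessable Distribution (rule 4)? no] OR [Tier V Scheme (rule 2)? no] OR [Controlled Transaction (rule 3)? no] → not satisfied.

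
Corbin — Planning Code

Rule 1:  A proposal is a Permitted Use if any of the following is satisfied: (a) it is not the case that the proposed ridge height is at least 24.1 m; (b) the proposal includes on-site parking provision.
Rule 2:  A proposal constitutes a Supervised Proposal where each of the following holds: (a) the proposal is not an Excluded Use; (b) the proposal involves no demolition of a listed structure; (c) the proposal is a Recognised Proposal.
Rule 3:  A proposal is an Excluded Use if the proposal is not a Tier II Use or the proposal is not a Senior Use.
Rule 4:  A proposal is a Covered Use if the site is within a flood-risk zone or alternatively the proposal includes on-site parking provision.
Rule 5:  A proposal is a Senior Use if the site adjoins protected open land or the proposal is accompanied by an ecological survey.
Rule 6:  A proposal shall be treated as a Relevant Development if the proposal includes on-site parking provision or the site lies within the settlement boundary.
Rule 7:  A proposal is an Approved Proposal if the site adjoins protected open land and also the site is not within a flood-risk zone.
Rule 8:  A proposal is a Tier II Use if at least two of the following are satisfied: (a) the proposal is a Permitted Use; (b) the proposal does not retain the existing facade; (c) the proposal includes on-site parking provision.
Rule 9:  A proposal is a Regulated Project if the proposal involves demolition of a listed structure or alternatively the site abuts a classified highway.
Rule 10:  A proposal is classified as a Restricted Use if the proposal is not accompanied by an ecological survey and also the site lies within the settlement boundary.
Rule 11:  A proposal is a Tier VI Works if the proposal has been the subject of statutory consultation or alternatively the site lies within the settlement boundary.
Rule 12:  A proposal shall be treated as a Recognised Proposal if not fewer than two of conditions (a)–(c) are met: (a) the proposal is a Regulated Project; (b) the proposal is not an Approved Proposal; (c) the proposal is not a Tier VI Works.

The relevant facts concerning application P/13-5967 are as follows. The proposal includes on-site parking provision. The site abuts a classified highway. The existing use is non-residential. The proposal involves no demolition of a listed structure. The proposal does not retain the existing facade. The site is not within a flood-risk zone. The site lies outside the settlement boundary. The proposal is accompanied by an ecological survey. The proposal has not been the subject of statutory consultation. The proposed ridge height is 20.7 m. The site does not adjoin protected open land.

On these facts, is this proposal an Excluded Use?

No

rule 1 — Permitted Use: [proposed ridge height: 20.7 m ≥ 24.1 m? no, so negated condition yes] OR [the proposal includes on-site parking provision? yes] → satisfied.
rule 8 — Tier II Use: Permitted Use (rule 1)? yes; the proposal does not retain the existing facade? yes; the proposal includes on-site parking provision? yes — 3 of 3 hold (need ≥2) → satisfied.
rule 5 — Senior Use: [the site adjoins protected open land? no] OR [the proposal is accompanied by an ecological survey? yes] → satisfied.
rule 3 — Excluded Use: [not a Tier II Use (rule 8)? no] OR [not a Senior Use (rule 5)? no] → not satisfied.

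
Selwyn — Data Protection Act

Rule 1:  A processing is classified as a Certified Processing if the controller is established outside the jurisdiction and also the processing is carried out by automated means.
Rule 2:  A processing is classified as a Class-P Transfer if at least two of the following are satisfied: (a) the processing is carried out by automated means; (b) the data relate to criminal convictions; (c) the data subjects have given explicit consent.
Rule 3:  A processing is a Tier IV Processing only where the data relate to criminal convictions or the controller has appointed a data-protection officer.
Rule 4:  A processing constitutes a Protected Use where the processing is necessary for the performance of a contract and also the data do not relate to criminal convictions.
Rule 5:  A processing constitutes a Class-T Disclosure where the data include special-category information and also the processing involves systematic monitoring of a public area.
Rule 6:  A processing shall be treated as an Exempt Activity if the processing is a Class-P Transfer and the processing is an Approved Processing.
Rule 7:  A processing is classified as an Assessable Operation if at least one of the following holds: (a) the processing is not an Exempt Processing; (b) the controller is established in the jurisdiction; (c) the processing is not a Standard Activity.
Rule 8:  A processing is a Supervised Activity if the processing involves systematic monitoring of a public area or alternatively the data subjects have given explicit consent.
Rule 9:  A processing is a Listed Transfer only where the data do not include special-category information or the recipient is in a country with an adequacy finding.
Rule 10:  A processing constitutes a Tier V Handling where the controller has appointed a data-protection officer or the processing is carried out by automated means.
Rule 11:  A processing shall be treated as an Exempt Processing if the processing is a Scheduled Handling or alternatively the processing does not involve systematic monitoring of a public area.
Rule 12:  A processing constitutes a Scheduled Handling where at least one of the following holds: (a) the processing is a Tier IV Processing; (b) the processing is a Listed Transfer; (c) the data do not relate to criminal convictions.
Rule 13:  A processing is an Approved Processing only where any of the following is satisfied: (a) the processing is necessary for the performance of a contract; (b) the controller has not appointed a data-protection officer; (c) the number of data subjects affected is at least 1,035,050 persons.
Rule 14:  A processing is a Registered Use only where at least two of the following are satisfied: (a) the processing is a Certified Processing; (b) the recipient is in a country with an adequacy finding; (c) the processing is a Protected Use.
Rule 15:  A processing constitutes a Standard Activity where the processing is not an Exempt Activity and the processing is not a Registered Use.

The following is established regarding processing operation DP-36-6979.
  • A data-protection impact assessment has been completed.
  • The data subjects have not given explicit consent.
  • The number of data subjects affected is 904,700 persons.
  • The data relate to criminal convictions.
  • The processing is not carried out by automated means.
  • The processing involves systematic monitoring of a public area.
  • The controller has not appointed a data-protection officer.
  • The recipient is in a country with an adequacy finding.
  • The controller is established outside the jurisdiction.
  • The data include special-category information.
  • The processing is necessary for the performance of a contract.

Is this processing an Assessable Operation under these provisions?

rule 3 — Tier IV Processing: [the data relate to criminal convictions? yes] OR [the controller has appointed a data-protection officer? no] → satisfied.
rule 9 — Listed Transfer: [the data do not include special-category information? no] OR [the recipient is in a country with an adequacy finding? yes] → satisfied.
rule 12 — Scheduled Handling: [Tier IV Processing (rule 3)? yes] OR [Listed Transfer (rule 9)? yes] OR [the data do not relate to criminal convictions? no] → satisfied.
rule 11 — Exempt Processing: [Scheduled Handling (rule 12)? yes] OR [the processing does not involve systematic monitoring of a public area? no] → satisfied.
rule 2 — Class-P Transfer: the processing is carried out by automated means? no; the data relate to criminal convictions? yes; the data subjects have given explicit consent? no — 1 of 3 hold (need ≥2) → not satisfied.
rule 13 — Approved Processing: [the processing is necessary for the performance of a contract? yes] OR [the controller has not appointed a data-protection officer? yes] OR [number of data subjects affected: 904,700 persons ≥ 1,035,050 persons? no] → satisfied.
rule 6 — Exempt Activity: [Class-P Transfer (rule 2)? no] AND [Approved Processing (rule 13)? yes] → not satisfied.
rule 1 — Certified Processing: [the controller is established outside the jurisdiction? yes] AND [the processing is carried out by automated means? no] → not satisfied.
rule 4 — Protected Use: [the processing is necessary for the performance of a contract? yes] AND [the data do not relate to criminal convictions? no] → not satisfied.
rule 14 — Registered Use: Certified Processing (rule 1)? no; the recipient is in a country with an adequacy finding? yes; Protected Use (rule 4)? no — 1 of 3 hold (need ≥2) → not satisfied.
rule 15 — Standard Activity: [not an Exempt Activity (rule 6)? yes] AND [not a Registered Use (rule 14)? yes] → satisfied.
rule 7 — Assessable Operation: [not an Exempt Processing (rule 11)? no] OR [the controller is established in the jurisdiction? no] OR [not a Standard Activity (rule 15)? no] → not satisfied.

No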